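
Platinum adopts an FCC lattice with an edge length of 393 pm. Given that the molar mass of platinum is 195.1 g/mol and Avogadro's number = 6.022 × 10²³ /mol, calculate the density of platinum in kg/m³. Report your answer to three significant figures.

An FCC unit cell contains Z = 4 atoms.
Cell volume: a³ = (393 pm)³ = (3.930 × 10^-8 cm)³ = 6.070 × 10^-23 cm³.
ρ = Z·M/(N_A·a³) = 4 × 195.1 / (6.022 × 10²³ × 6.070 × 10^-23) = 21.35 g/cm³ = 21400 kg/m³.

21400 kg/m³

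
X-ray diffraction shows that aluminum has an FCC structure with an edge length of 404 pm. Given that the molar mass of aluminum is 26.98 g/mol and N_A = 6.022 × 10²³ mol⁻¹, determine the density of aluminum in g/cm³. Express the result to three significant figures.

2.72 g/cm³

An FCC unit cell contains Z = 4 atoms.
Cell volume: a³ = (404 pm)³ = (4.040 × 10^-8 cm)³ = 6.594 × 10^-23 cm³.
ρ = Z·M/(N_A·a³) = 4 × 26.98 / (6.022 × 10²³ × 6.594 × 10^-23) = 2.718 g/cm³.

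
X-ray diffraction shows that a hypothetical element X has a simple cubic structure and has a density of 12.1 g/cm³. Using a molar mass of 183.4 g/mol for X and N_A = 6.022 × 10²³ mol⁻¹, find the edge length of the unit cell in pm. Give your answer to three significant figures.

293 pm

With Z = 1 atom per simple cubic cell, a³ = Z·M/(N_A·ρ) = 1 × 183.4 / (6.022 × 10²³ × 12.10 g/cm³) = 2.517 × 10^-23 cm³.
a = (2.517 × 10^-23)^(1/3) = 2.931 × 10^-8 cm = 293 pm.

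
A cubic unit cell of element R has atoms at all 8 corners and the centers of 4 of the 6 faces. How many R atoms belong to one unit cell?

3

Corner atoms are shared by 8 cells (1/8 each), face atoms by 2 (1/2 each).
Net atoms = 8 × 1/8 + 4 × 1/2 = 1 + 2 = 3.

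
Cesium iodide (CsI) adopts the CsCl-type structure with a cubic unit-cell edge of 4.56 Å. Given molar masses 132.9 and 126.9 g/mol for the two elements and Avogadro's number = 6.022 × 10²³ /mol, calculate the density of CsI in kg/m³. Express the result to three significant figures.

4550 kg/m³

The CsCl-type structure contains Z = 1 formula unit per cell; M(CsI) = 132.9 + 126.9 = 259.8 g/mol.
a³ = (4.560 × 10^-8 cm)³ = 9.482 × 10^-23 cm³.
ρ = 1 × 259.8 / (6.022 × 10²³ × 9.482 × 10^-23) = 4.550 g/cm³ = 4550 kg/m³.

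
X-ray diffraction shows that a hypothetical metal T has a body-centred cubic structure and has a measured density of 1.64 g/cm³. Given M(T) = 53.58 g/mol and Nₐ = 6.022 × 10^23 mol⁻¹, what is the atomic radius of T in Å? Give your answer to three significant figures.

2.07 Å

For a BCC cell (Z = 2), a³ = Z·M/(N_A·ρ) = 2 × 53.58 / (6.022 × 10²³ × 1.640) = 1.085 × 10^-22 cm³, so a = 4.770 × 10^-8 cm = 4.770 Å.
Atoms touch along the body diagonal, so √3·a = 4r, so r = 0.4330 × a = 2.07 Å.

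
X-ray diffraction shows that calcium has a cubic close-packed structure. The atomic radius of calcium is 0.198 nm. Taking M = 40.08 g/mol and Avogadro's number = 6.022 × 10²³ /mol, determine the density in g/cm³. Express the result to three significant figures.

1.52 g/cm³

In an FCC lattice, atoms touch along the face diagonal, so √2·a = 4r, giving a = 0.5600 nm = 5.600 × 10^-8 cm.
With Z = 4, ρ = Z·M/(N_A·a³) = 4 × 40.08 / (6.022 × 10²³ × 1.756 × 10^-22) = 1.516 g/cm³.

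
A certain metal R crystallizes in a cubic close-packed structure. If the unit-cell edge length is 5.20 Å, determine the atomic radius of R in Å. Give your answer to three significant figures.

1.84 Å

In an FCC lattice, atoms touch along the face diagonal, so √2·a = 4r.
r = √2·a/4 = 1.4142 × 5.20 / 4 = 1.84 Å.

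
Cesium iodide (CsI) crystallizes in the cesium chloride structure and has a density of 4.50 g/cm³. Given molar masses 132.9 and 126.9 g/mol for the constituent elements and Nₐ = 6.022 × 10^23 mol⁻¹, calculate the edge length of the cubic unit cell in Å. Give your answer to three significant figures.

M(CsI) = 259.8 g/mol; Z = 1 formula unit per cell.
a³ = Z·M/(N_A·ρ) = 1 × 259.8 / (6.022 × 10²³ × 4.50) = 9.587 × 10^-23 cm³, so a = 4.577 × 10^-8 cm = 4.58 Å.

4.58 Å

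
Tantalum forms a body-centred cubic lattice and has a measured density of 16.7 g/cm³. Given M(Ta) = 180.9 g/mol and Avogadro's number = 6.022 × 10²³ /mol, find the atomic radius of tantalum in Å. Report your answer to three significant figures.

1.43 Å

For a BCC cell (Z = 2), a³ = Z·M/(N_A·ρ) = 2 × 180.9 / (6.022 × 10²³ × 16.70) = 3.598 × 10^-23 cm³, so a = 3.301 × 10^-8 cm = 3.301 Å.
Atoms touch along the body diagonal, so √3·a = 4r, so r = 0.4330 × a = 1.43 Å.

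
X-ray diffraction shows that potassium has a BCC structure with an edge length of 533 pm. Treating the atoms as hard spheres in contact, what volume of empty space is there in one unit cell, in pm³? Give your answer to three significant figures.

4.84 × 10^7 pm³

In a BCC lattice atoms touch along the body diagonal, so √3·a = 4r, so r = 0.4330a = 230.8 pm.
V_cell = a³ = 1.514 × 10^8 pm³; V_atoms = 2 × (4/3)πr³ = 1.030 × 10^8 pm³.
Empty space = 1.514 × 10^8 − 1.030 × 10^8 = 4.84 × 10^7 pm³.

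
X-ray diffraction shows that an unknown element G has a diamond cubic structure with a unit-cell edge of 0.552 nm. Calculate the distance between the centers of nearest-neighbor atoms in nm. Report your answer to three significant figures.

0.239 nm

In a diamond cubic structure, nearest neighbors lie along the body diagonal with √3·a = 8r; the nearest-neighbor distance equals 2r = 0.4330·a.
d = 0.4330 × 0.552 = 0.239 nm.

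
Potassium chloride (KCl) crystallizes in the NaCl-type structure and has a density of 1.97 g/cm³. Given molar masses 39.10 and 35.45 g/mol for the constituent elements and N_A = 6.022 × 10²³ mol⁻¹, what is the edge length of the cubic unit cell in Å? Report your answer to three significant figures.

6.31 Å

M(KCl) = 74.55 g/mol; Z = 4 formula units per cell.
a³ = Z·M/(N_A·ρ) = 4 × 74.55 / (6.022 × 10²³ × 1.97) = 2.514 × 10^-22 cm³, so a = 6.311 × 10^-8 cm = 6.31 Å.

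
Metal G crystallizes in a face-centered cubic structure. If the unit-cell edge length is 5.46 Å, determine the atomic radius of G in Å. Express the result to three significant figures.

1.93 Å

In an FCC lattice, atoms touch along the face diagonal, so √2·a = 4r.
r = √2·a/4 = 1.4142 × 5.46 / 4 = 1.93 Å.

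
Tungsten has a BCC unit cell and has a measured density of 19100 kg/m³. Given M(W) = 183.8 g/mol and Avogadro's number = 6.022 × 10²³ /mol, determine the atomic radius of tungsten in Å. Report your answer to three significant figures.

For a BCC cell (Z = 2), a³ = Z·M/(N_A·ρ) = 2 × 183.8 / (6.022 × 10²³ × 19.10) = 3.196 × 10^-23 cm³, so a = 3.173 × 10^-8 cm = 3.173 Å.
Atoms touch along the body diagonal, so √3·a = 4r, so r = 0.4330 × a = 1.37 Å.

1.37 Å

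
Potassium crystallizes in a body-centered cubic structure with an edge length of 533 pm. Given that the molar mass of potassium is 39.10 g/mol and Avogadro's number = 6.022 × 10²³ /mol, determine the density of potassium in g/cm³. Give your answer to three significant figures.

0.858 g/cm³

A BCC unit cell contains Z = 2 atoms.
Cell volume: a³ = (533 pm)³ = (5.330 × 10^-8 cm)³ = 1.514 × 10^-22 cm³.
ρ = Z·M/(N_A·a³) = 2 × 39.10 / (6.022 × 10²³ × 1.514 × 10^-22) = 0.8576 g/cm³.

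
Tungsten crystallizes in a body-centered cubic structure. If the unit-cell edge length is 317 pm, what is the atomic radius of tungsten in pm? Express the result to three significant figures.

In a BCC lattice, atoms touch along the body diagonal, so √3·a = 4r.
r = √3·a/4 = 1.7321 × 317 / 4 = 137 pm.

137 pm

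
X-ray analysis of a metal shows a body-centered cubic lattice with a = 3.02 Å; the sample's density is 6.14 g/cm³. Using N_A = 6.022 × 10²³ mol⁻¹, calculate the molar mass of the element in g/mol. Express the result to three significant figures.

50.9 g/mol

A BCC cell has Z = 2 atoms; a = 3.020 × 10^-8 cm.
M = ρ·N_A·a³/Z = 6.14 × 6.022 × 10²³ × 2.754 × 10^-23 / 2 = 50.9 g/mol.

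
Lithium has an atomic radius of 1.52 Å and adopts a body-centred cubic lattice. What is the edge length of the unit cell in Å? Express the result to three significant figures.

3.51 Å

In a BCC lattice, atoms touch along the body diagonal, so √3·a = 4r.
a = 4r/√3 = 4 × 1.52 / 1.7321 = 3.51 Å.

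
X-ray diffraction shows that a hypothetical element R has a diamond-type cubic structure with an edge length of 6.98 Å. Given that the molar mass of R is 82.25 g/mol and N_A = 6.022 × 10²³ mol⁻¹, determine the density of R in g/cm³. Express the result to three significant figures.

A diamond cubic unit cell contains Z = 8 atoms.
Cell volume: a³ = (6.98 Å)³ = (6.980 × 10^-8 cm)³ = 3.401 × 10^-22 cm³.
ρ = Z·M/(N_A·a³) = 8 × 82.25 / (6.022 × 10²³ × 3.401 × 10^-22) = 3.213 g/cm³.

3.21 g/cm³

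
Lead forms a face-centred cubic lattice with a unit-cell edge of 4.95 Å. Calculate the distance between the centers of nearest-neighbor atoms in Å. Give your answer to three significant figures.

3.50 Å

In an FCC structure, atoms touch along the face diagonal, so √2·a = 4r; the nearest-neighbor distance equals 2r = 0.7071·a.
d = 0.7071 × 4.95 = 3.50 Å.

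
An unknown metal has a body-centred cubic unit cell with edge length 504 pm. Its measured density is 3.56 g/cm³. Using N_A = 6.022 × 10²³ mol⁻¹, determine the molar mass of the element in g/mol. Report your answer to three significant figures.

137 g/mol

A BCC cell has Z = 2 atoms; a = 5.040 × 10^-8 cm.
M = ρ·N_A·a³/Z = 3.56 × 6.022 × 10²³ × 1.280 × 10^-22 / 2 = 137 g/mol.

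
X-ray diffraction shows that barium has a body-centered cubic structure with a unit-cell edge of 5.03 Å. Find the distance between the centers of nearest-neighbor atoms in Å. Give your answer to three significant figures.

In a BCC structure, atoms touch along the body diagonal, so √3·a = 4r; the nearest-neighbor distance equals 2r = 0.8660·a.
d = 0.8660 × 5.03 = 4.36 Å.

4.36 Å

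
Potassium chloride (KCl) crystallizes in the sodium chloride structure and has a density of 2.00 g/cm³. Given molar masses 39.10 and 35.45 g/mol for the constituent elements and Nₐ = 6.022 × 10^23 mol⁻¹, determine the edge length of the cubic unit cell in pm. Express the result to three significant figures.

628 pm

M(KCl) = 74.55 g/mol; Z = 4 formula units per cell.
a³ = Z·M/(N_A·ρ) = 4 × 74.55 / (6.022 × 10²³ × 2.00) = 2.476 × 10^-22 cm³, so a = 6.279 × 10^-8 cm = 628 pm.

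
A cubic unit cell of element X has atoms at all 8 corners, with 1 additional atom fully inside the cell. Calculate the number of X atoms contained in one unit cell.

Corner atoms are shared by 8 cells (1/8 each), interior atoms are unshared.
Net atoms = 8 × 1/8 + 1 = 1 + 1 = 2.

2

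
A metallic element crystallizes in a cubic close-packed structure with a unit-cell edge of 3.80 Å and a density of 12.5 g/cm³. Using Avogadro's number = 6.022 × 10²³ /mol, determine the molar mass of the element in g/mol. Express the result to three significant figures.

An FCC cell has Z = 4 atoms; a = 3.800 × 10^-8 cm.
M = ρ·N_A·a³/Z = 12.5 × 6.022 × 10²³ × 5.487 × 10^-23 / 4 = 103 g/mol.

103 g/mol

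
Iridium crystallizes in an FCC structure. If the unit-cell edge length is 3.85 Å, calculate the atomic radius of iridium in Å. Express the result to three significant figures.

1.36 Å

In an FCC lattice, atoms touch along the face diagonal, so √2·a = 4r.
r = √2·a/4 = 1.4142 × 3.85 / 4 = 1.36 Å.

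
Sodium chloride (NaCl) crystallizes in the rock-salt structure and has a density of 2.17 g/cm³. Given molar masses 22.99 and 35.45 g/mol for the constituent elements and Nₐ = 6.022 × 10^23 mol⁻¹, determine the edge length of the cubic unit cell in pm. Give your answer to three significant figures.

563 pm

M(NaCl) = 58.44 g/mol; Z = 4 formula units per cell.
a³ = Z·M/(N_A·ρ) = 4 × 58.44 / (6.022 × 10²³ × 2.17) = 1.789 × 10^-22 cm³, so a = 5.635 × 10^-8 cm = 563 pm.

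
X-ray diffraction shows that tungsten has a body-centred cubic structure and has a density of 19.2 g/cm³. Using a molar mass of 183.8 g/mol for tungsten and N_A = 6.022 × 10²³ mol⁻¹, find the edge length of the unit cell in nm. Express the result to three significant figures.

With Z = 2 atoms per BCC cell, a³ = Z·M/(N_A·ρ) = 2 × 183.8 / (6.022 × 10²³ × 19.20 g/cm³) = 3.179 × 10^-23 cm³.
a = (3.179 × 10^-23)^(1/3) = 3.168 × 10^-8 cm = 0.317 nm.

0.317 nm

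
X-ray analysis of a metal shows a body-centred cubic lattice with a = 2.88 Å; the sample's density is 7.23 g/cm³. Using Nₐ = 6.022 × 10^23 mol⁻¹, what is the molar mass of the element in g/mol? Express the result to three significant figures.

A BCC cell has Z = 2 atoms; a = 2.880 × 10^-8 cm.
M = ρ·N_A·a³/Z = 7.23 × 6.022 × 10²³ × 2.389 × 10^-23 / 2 = 52.0 g/mol.

52.0 g/mol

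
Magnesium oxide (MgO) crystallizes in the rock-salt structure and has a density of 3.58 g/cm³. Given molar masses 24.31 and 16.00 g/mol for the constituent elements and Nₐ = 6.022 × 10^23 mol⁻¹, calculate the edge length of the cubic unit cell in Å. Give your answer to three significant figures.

4.21 Å

M(MgO) = 40.31 g/mol; Z = 4 formula units per cell.
a³ = Z·M/(N_A·ρ) = 4 × 40.31 / (6.022 × 10²³ × 3.58) = 7.479 × 10^-23 cm³, so a = 4.213 × 10^-8 cm = 4.21 Å.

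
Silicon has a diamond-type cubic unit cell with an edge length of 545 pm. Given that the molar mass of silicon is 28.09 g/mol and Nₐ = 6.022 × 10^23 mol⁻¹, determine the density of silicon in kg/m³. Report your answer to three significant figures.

A diamond cubic unit cell contains Z = 8 atoms.
Cell volume: a³ = (545 pm)³ = (5.450 × 10^-8 cm)³ = 1.619 × 10^-22 cm³.
ρ = Z·M/(N_A·a³) = 8 × 28.09 / (6.022 × 10²³ × 1.619 × 10^-22) = 2.305 g/cm³ = 2310 kg/m³.

2310 kg/m³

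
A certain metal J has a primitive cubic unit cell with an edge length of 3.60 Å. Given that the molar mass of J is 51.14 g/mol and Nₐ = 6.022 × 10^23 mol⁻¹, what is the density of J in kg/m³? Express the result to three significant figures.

A simple cubic unit cell contains Z = 1 atom.
Cell volume: a³ = (3.60 Å)³ = (3.600 × 10^-8 cm)³ = 4.666 × 10^-23 cm³.
ρ = Z·M/(N_A·a³) = 1 × 51.14 / (6.022 × 10²³ × 4.666 × 10^-23) = 1.820 g/cm³ = 1820 kg/m³.

1820 kg/m³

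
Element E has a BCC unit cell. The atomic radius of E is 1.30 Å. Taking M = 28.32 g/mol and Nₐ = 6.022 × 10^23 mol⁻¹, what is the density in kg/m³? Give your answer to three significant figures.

3480 kg/m³

In a BCC lattice, atoms touch along the body diagonal, so √3·a = 4r, giving a = 3.002 Å = 3.002 × 10^-8 cm.
With Z = 2, ρ = Z·M/(N_A·a³) = 2 × 28.32 / (6.022 × 10²³ × 2.706 × 10^-23) = 3.476 g/cm³ = 3480 kg/m³.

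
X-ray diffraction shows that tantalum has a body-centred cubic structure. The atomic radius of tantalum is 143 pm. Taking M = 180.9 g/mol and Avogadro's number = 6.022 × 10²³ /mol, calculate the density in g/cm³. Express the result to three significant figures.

In a BCC lattice, atoms touch along the body diagonal, so √3·a = 4r, giving a = 330.2 pm = 3.302 × 10^-8 cm.
With Z = 2, ρ = Z·M/(N_A·a³) = 2 × 180.9 / (6.022 × 10²³ × 3.602 × 10^-23) = 16.68 g/cm³.

16.7 g/cm³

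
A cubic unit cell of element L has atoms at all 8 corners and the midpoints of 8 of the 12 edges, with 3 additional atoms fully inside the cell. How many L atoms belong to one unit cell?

Corner atoms are shared by 8 cells (1/8 each), edge atoms by 4 (1/4 each), interior atoms are unshared.
Net atoms = 8 × 1/8 + 8 × 1/4 + 3 = 1 + 2 + 3 = 6.

6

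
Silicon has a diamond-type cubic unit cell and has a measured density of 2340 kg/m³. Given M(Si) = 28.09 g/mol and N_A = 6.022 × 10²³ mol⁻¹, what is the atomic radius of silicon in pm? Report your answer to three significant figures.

117 pm

For a diamond cubic cell (Z = 8), a³ = Z·M/(N_A·ρ) = 8 × 28.09 / (6.022 × 10²³ × 2.340) = 1.595 × 10^-22 cm³, so a = 5.423 × 10^-8 cm = 542.3 pm.
Nearest neighbors lie along the body diagonal with √3·a = 8r, so r = 0.2165 × a = 117 pm.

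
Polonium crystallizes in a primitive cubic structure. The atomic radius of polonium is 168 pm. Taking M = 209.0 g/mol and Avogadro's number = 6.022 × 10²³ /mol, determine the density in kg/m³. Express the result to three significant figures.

In a simple cubic lattice, atoms touch along the cell edge, so a = 2r, giving a = 336.0 pm = 3.360 × 10^-8 cm.
With Z = 1, ρ = Z·M/(N_A·a³) = 1 × 209.0 / (6.022 × 10²³ × 3.793 × 10^-23) = 9.149 g/cm³ = 9150 kg/m³.

9150 kg/m³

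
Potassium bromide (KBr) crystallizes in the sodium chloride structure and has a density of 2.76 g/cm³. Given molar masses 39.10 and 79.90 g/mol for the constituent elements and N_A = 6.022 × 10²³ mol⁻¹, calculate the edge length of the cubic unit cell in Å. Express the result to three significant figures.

M(KBr) = 119.0 g/mol; Z = 4 formula units per cell.
a³ = Z·M/(N_A·ρ) = 4 × 119.0 / (6.022 × 10²³ × 2.76) = 2.864 × 10^-22 cm³, so a = 6.592 × 10^-8 cm = 6.59 Å.

6.59 Å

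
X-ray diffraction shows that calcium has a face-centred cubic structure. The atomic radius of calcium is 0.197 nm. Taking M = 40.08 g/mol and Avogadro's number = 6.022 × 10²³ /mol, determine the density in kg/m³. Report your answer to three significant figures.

In an FCC lattice, atoms touch along the face diagonal, so √2·a = 4r, giving a = 0.5572 nm = 5.572 × 10^-8 cm.
With Z = 4, ρ = Z·M/(N_A·a³) = 4 × 40.08 / (6.022 × 10²³ × 1.730 × 10^-22) = 1.539 g/cm³ = 1540 kg/m³.

1540 kg/m³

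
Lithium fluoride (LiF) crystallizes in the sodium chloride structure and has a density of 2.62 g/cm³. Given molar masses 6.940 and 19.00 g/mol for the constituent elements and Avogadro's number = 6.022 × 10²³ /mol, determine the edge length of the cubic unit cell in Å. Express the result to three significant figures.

M(LiF) = 25.94 g/mol; Z = 4 formula units per cell.
a³ = Z·M/(N_A·ρ) = 4 × 25.94 / (6.022 × 10²³ × 2.62) = 6.576 × 10^-23 cm³, so a = 4.036 × 10^-8 cm = 4.04 Å.

4.04 Å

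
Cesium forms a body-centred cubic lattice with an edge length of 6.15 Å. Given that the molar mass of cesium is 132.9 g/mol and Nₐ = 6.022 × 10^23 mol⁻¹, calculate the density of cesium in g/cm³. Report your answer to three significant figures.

A BCC unit cell contains Z = 2 atoms.
Cell volume: a³ = (6.15 Å)³ = (6.150 × 10^-8 cm)³ = 2.326 × 10^-22 cm³.
ρ = Z·M/(N_A·a³) = 2 × 132.9 / (6.022 × 10²³ × 2.326 × 10^-22) = 1.898 g/cm³.

1.90 g/cm³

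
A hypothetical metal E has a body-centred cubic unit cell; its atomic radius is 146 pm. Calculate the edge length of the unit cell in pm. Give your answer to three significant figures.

337 pm

In a BCC lattice, atoms touch along the body diagonal, so √3·a = 4r.
a = 4r/√3 = 4 × 146 / 1.7321 = 337 pm.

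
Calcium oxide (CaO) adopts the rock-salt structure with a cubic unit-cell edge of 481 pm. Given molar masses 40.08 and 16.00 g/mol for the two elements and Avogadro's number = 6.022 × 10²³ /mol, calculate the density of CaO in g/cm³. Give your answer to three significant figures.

3.35 g/cm³

The rock-salt structure contains Z = 4 formula units per cell; M(CaO) = 40.08 + 16.00 = 56.08 g/mol.
a³ = (4.810 × 10^-8 cm)³ = 1.113 × 10^-22 cm³.
ρ = 4 × 56.08 / (6.022 × 10²³ × 1.113 × 10^-22) = 3.347 g/cm³.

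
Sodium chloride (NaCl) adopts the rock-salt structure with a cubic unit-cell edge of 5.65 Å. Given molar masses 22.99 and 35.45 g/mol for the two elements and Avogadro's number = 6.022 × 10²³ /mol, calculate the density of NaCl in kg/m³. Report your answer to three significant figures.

2150 kg/m³

The rock-salt structure contains Z = 4 formula units per cell; M(NaCl) = 22.99 + 35.45 = 58.44 g/mol.
a³ = (5.650 × 10^-8 cm)³ = 1.804 × 10^-22 cm³.
ρ = 4 × 58.44 / (6.022 × 10²³ × 1.804 × 10^-22) = 2.152 g/cm³ = 2150 kg/m³.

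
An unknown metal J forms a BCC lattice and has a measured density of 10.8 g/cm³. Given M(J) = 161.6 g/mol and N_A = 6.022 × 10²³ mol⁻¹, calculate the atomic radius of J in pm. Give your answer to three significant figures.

159 pm

For a BCC cell (Z = 2), a³ = Z·M/(N_A·ρ) = 2 × 161.6 / (6.022 × 10²³ × 10.80) = 4.969 × 10^-23 cm³, so a = 3.677 × 10^-8 cm = 367.7 pm.
Atoms touch along the body diagonal, so √3·a = 4r, so r = 0.4330 × a = 159 pm.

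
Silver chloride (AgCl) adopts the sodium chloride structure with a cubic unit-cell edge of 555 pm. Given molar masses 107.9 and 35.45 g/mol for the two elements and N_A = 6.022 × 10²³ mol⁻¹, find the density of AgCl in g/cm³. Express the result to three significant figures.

5.57 g/cm³

The sodium chloride structure contains Z = 4 formula units per cell; M(AgCl) = 107.9 + 35.45 = 143.35 g/mol.
a³ = (5.550 × 10^-8 cm)³ = 1.710 × 10^-22 cm³.
ρ = 4 × 143.35 / (6.022 × 10²³ × 1.710 × 10^-22) = 5.570 g/cm³.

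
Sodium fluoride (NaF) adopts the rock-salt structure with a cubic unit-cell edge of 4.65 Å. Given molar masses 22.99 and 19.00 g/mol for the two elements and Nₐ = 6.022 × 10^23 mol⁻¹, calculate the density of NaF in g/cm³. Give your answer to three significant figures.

The rock-salt structure contains Z = 4 formula units per cell; M(NaF) = 22.99 + 19.00 = 41.99 g/mol.
a³ = (4.650 × 10^-8 cm)³ = 1.005 × 10^-22 cm³.
ρ = 4 × 41.99 / (6.022 × 10²³ × 1.005 × 10^-22) = 2.774 g/cm³.

2.77 g/cm³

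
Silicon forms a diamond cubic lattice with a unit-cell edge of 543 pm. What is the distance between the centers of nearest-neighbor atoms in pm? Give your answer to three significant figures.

In a diamond cubic structure, nearest neighbors lie along the body diagonal with √3·a = 8r; the nearest-neighbor distance equals 2r = 0.4330·a.
d = 0.4330 × 543 = 235 pm.

235 pm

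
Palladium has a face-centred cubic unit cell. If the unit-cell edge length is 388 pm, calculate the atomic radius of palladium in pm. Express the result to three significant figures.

In an FCC lattice, atoms touch along the face diagonal, so √2·a = 4r.
r = √2·a/4 = 1.4142 × 388 / 4 = 137 pm.

137 pm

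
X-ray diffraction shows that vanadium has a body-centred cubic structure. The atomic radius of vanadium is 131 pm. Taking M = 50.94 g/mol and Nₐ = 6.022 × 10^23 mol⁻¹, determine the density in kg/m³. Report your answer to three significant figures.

6110 kg/m³

In a BCC lattice, atoms touch along the body diagonal, so √3·a = 4r, giving a = 302.5 pm = 3.025 × 10^-8 cm.
With Z = 2, ρ = Z·M/(N_A·a³) = 2 × 50.94 / (6.022 × 10²³ × 2.769 × 10^-23) = 6.110 g/cm³ = 6110 kg/m³.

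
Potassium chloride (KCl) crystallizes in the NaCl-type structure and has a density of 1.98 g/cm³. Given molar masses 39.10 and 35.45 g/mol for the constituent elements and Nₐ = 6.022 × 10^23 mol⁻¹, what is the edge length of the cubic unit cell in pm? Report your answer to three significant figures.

M(KCl) = 74.55 g/mol; Z = 4 formula units per cell.
a³ = Z·M/(N_A·ρ) = 4 × 74.55 / (6.022 × 10²³ × 1.98) = 2.501 × 10^-22 cm³, so a = 6.300 × 10^-8 cm = 630 pm.

630 pm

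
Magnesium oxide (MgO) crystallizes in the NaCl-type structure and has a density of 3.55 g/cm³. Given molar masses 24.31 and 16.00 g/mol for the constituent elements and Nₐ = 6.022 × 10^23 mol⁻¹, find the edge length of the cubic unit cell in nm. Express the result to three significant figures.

M(MgO) = 40.31 g/mol; Z = 4 formula units per cell.
a³ = Z·M/(N_A·ρ) = 4 × 40.31 / (6.022 × 10²³ × 3.55) = 7.542 × 10^-23 cm³, so a = 4.225 × 10^-8 cm = 0.423 nm.

0.423 nm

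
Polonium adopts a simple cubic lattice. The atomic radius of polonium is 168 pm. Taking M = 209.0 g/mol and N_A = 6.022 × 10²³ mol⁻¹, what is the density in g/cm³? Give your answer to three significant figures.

In a simple cubic lattice, atoms touch along the cell edge, so a = 2r, giving a = 336.0 pm = 3.360 × 10^-8 cm.
With Z = 1, ρ = Z·M/(N_A·a³) = 1 × 209.0 / (6.022 × 10²³ × 3.793 × 10^-23) = 9.149 g/cm³.

9.15 g/cm³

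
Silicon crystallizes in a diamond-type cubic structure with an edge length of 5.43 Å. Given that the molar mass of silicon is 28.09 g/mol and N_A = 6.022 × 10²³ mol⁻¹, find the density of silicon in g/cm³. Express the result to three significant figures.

A diamond cubic unit cell contains Z = 8 atoms.
Cell volume: a³ = (5.43 Å)³ = (5.430 × 10^-8 cm)³ = 1.601 × 10^-22 cm³.
ρ = Z·M/(N_A·a³) = 8 × 28.09 / (6.022 × 10²³ × 1.601 × 10^-22) = 2.331 g/cm³.

2.33 g/cm³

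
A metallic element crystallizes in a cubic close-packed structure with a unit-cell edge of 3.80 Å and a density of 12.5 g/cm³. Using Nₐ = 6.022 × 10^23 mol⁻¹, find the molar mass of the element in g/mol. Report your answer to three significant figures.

An FCC cell has Z = 4 atoms; a = 3.800 × 10^-8 cm.
M = ρ·N_A·a³/Z = 12.5 × 6.022 × 10²³ × 5.487 × 10^-23 / 4 = 103 g/mol.

103 g/mol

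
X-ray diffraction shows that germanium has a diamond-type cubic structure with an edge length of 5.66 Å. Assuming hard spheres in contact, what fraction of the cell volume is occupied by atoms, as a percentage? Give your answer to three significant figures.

In a diamond cubic lattice nearest neighbors lie along the body diagonal with √3·a = 8r, so r = 0.2165a = 1.225 Å.
Packing fraction = Z·(4/3)πr³ / a³ = 8 × (4/3)π × (1.225)³ / (5.66)³ = 0.3401 = 34.0%.

34.0%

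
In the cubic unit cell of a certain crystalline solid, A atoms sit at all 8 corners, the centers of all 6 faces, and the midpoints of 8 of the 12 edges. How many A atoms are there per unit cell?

Corner atoms are shared by 8 cells (1/8 each), face atoms by 2 (1/2 each), edge atoms by 4 (1/4 each).
Net atoms = 8 × 1/8 + 6 × 1/2 + 8 × 1/4 = 1 + 3 + 2 = 6.

6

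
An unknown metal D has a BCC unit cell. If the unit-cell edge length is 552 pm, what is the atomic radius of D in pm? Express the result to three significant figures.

239 pm

In a BCC lattice, atoms touch along the body diagonal, so √3·a = 4r.
r = √3·a/4 = 1.7321 × 552 / 4 = 239 pm.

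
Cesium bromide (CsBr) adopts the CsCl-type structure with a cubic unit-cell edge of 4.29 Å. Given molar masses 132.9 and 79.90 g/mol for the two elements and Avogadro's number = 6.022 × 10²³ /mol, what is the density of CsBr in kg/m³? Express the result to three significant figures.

4480 kg/m³

The CsCl-type structure contains Z = 1 formula unit per cell; M(CsBr) = 132.9 + 79.90 = 212.8 g/mol.
a³ = (4.290 × 10^-8 cm)³ = 7.895 × 10^-23 cm³.
ρ = 1 × 212.8 / (6.022 × 10²³ × 7.895 × 10^-23) = 4.476 g/cm³ = 4480 kg/m³.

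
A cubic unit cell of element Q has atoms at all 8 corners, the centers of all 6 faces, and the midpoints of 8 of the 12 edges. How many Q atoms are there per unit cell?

6

Corner atoms are shared by 8 cells (1/8 each), face atoms by 2 (1/2 each), edge atoms by 4 (1/4 each).
Net atoms = 8 × 1/8 + 6 × 1/2 + 8 × 1/4 = 1 + 3 + 2 = 6.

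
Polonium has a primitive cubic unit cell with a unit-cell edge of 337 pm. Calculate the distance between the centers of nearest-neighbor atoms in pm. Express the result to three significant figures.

337 pm

In a simple cubic structure, atoms touch along the cell edge, so a = 2r; the nearest-neighbor distance equals 2r = 1.000·a.
d = 1.000 × 337 = 337 pm.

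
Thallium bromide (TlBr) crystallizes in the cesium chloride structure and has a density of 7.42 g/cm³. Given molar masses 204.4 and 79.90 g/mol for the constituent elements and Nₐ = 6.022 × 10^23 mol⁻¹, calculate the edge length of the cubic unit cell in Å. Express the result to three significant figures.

3.99 Å

M(TlBr) = 284.3 g/mol; Z = 1 formula unit per cell.
a³ = Z·M/(N_A·ρ) = 1 × 284.3 / (6.022 × 10²³ × 7.42) = 6.363 × 10^-23 cm³, so a = 3.992 × 10^-8 cm = 3.99 Å.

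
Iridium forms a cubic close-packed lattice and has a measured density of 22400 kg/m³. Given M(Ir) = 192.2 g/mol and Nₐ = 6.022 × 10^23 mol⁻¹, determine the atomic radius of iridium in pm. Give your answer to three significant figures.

136 pm

For an FCC cell (Z = 4), a³ = Z·M/(N_A·ρ) = 4 × 192.2 / (6.022 × 10²³ × 22.40) = 5.699 × 10^-23 cm³, so a = 3.848 × 10^-8 cm = 384.8 pm.
Atoms touch along the face diagonal, so √2·a = 4r, so r = 0.3536 × a = 136 pm.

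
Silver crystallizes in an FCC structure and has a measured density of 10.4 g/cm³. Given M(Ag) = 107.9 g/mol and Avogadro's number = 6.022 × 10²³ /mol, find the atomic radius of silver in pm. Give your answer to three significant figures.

For an FCC cell (Z = 4), a³ = Z·M/(N_A·ρ) = 4 × 107.9 / (6.022 × 10²³ × 10.40) = 6.891 × 10^-23 cm³, so a = 4.100 × 10^-8 cm = 410.0 pm.
Atoms touch along the face diagonal, so √2·a = 4r, so r = 0.3536 × a = 145 pm.

145 pm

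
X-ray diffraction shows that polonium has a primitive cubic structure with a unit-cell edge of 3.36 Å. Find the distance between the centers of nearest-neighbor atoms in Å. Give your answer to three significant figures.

3.36 Å

In a simple cubic structure, atoms touch along the cell edge, so a = 2r; the nearest-neighbor distance equals 2r = 1.000·a.
d = 1.000 × 3.36 = 3.36 Å.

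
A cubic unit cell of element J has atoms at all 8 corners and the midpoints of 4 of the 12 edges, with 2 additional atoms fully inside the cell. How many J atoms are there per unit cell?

Corner atoms are shared by 8 cells (1/8 each), edge atoms by 4 (1/4 each), interior atoms are unshared.
Net atoms = 8 × 1/8 + 4 × 1/4 + 2 = 1 + 1 + 2 = 4.

4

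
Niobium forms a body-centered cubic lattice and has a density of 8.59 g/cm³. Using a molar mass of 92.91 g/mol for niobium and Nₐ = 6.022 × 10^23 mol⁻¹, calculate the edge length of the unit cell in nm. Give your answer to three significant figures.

0.330 nm

With Z = 2 atoms per BCC cell, a³ = Z·M/(N_A·ρ) = 2 × 92.91 / (6.022 × 10²³ × 8.590 g/cm³) = 3.592 × 10^-23 cm³.
a = (3.592 × 10^-23)^(1/3) = 3.300 × 10^-8 cm = 0.330 nm.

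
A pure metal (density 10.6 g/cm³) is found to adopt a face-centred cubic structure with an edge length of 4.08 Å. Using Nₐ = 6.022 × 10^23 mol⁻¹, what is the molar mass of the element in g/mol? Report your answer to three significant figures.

108 g/mol

An FCC cell has Z = 4 atoms; a = 4.080 × 10^-8 cm.
M = ρ·N_A·a³/Z = 10.6 × 6.022 × 10²³ × 6.792 × 10^-23 / 4 = 108 g/mol.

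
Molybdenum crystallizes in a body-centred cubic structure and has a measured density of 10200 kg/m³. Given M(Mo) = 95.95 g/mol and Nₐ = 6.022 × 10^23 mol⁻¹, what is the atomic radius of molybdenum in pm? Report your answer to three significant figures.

For a BCC cell (Z = 2), a³ = Z·M/(N_A·ρ) = 2 × 95.95 / (6.022 × 10²³ × 10.20) = 3.124 × 10^-23 cm³, so a = 3.150 × 10^-8 cm = 315.0 pm.
Atoms touch along the body diagonal, so √3·a = 4r, so r = 0.4330 × a = 136 pm.

136 pm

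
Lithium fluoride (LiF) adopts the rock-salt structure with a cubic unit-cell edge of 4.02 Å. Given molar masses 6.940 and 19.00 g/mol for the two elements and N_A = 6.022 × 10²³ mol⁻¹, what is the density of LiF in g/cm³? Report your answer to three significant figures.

The rock-salt structure contains Z = 4 formula units per cell; M(LiF) = 6.940 + 19.00 = 25.94 g/mol.
a³ = (4.020 × 10^-8 cm)³ = 6.496 × 10^-23 cm³.
ρ = 4 × 25.94 / (6.022 × 10²³ × 6.496 × 10^-23) = 2.652 g/cm³.

2.65 g/cm³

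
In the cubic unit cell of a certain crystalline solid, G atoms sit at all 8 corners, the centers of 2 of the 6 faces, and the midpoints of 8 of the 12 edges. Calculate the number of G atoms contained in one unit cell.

4

Corner atoms are shared by 8 cells (1/8 each), face atoms by 2 (1/2 each), edge atoms by 4 (1/4 each).
Net atoms = 8 × 1/8 + 2 × 1/2 + 8 × 1/4 = 1 + 1 + 2 = 4.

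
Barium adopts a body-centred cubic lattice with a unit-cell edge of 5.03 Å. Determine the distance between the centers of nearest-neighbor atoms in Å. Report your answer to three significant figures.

In a BCC structure, atoms touch along the body diagonal, so √3·a = 4r; the nearest-neighbor distance equals 2r = 0.8660·a.
d = 0.8660 × 5.03 = 4.36 Å.

4.36 Å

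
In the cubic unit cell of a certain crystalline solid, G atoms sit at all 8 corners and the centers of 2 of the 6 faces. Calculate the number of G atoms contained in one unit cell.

2

Corner atoms are shared by 8 cells (1/8 each), face atoms by 2 (1/2 each).
Net atoms = 8 × 1/8 + 2 × 1/2 = 1 + 1 = 2.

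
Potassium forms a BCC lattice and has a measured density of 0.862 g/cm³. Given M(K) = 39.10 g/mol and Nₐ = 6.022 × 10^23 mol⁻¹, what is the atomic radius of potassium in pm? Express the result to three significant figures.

230 pm

For a BCC cell (Z = 2), a³ = Z·M/(N_A·ρ) = 2 × 39.10 / (6.022 × 10²³ × 0.8620) = 1.506 × 10^-22 cm³, so a = 5.321 × 10^-8 cm = 532.1 pm.
Atoms touch along the body diagonal, so √3·a = 4r, so r = 0.4330 × a = 230 pm.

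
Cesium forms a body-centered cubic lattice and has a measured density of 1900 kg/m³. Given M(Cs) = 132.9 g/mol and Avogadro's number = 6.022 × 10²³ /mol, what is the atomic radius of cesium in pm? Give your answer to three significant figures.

266 pm

For a BCC cell (Z = 2), a³ = Z·M/(N_A·ρ) = 2 × 132.9 / (6.022 × 10²³ × 1.900) = 2.323 × 10^-22 cm³, so a = 6.147 × 10^-8 cm = 614.7 pm.
Atoms touch along the body diagonal, so √3·a = 4r, so r = 0.4330 × a = 266 pm.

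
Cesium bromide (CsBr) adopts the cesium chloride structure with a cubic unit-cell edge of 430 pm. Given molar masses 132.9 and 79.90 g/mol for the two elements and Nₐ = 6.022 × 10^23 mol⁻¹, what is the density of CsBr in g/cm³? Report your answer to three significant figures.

The cesium chloride structure contains Z = 1 formula unit per cell; M(CsBr) = 132.9 + 79.90 = 212.8 g/mol.
a³ = (4.300 × 10^-8 cm)³ = 7.951 × 10^-23 cm³.
ρ = 1 × 212.8 / (6.022 × 10²³ × 7.951 × 10^-23) = 4.445 g/cm³.

4.44 g/cm³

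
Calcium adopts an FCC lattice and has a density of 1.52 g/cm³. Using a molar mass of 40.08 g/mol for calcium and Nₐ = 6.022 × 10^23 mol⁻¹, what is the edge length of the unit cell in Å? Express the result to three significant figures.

5.60 Å

With Z = 4 atoms per FCC cell, a³ = Z·M/(N_A·ρ) = 4 × 40.08 / (6.022 × 10²³ × 1.520 g/cm³) = 1.751 × 10^-22 cm³.
a = (1.751 × 10^-22)^(1/3) = 5.595 × 10^-8 cm = 5.60 Å.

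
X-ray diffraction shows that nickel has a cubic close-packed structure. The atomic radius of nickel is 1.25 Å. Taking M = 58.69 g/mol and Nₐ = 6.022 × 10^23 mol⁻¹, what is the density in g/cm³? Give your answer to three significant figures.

In an FCC lattice, atoms touch along the face diagonal, so √2·a = 4r, giving a = 3.536 Å = 3.536 × 10^-8 cm.
With Z = 4, ρ = Z·M/(N_A·a³) = 4 × 58.69 / (6.022 × 10²³ × 4.419 × 10^-23) = 8.821 g/cm³.

8.82 g/cm³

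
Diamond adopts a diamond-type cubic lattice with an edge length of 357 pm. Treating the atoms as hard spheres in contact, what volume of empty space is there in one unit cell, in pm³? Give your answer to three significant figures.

3.00 × 10^7 pm³

In a diamond cubic lattice nearest neighbors lie along the body diagonal with √3·a = 8r, so r = 0.2165a = 77.29 pm.
V_cell = a³ = 4.550 × 10^7 pm³; V_atoms = 8 × (4/3)πr³ = 1.547 × 10^7 pm³.
Empty space = 4.550 × 10^7 − 1.547 × 10^7 = 3.00 × 10^7 pm³.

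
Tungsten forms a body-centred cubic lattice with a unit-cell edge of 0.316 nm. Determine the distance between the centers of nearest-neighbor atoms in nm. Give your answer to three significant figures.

In a BCC structure, atoms touch along the body diagonal, so √3·a = 4r; the nearest-neighbor distance equals 2r = 0.8660·a.
d = 0.8660 × 0.316 = 0.274 nm.

0.274 nm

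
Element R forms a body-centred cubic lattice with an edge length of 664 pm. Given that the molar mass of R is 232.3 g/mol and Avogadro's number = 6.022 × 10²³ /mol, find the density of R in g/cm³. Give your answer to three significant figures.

2.64 g/cm³

A BCC unit cell contains Z = 2 atoms.
Cell volume: a³ = (664 pm)³ = (6.640 × 10^-8 cm)³ = 2.928 × 10^-22 cm³.
ρ = Z·M/(N_A·a³) = 2 × 232.3 / (6.022 × 10²³ × 2.928 × 10^-22) = 2.635 g/cm³.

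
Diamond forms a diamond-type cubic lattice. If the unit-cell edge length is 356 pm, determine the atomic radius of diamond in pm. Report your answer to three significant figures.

In a diamond cubic lattice, nearest neighbors lie along the body diagonal with √3·a = 8r.
r = √3·a/8 = 1.7321 × 356 / 8 = 77.1 pm.

77.1 pm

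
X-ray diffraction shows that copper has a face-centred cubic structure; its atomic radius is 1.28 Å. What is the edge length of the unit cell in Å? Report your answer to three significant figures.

3.62 Å

In an FCC lattice, atoms touch along the face diagonal, so √2·a = 4r.
a = 4r/√2 = 4 × 1.28 / 1.4142 = 3.62 Å.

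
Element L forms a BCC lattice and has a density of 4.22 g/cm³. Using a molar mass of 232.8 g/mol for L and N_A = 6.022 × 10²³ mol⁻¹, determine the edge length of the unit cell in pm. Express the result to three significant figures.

568 pm

With Z = 2 atoms per BCC cell, a³ = Z·M/(N_A·ρ) = 2 × 232.8 / (6.022 × 10²³ × 4.220 g/cm³) = 1.832 × 10^-22 cm³.
a = (1.832 × 10^-22)^(1/3) = 5.680 × 10^-8 cm = 568 pm.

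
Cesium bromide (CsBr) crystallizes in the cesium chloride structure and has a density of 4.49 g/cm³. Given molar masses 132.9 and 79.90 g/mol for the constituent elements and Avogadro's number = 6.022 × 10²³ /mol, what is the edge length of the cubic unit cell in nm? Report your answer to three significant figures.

M(CsBr) = 212.8 g/mol; Z = 1 formula unit per cell.
a³ = Z·M/(N_A·ρ) = 1 × 212.8 / (6.022 × 10²³ × 4.49) = 7.870 × 10^-23 cm³, so a = 4.285 × 10^-8 cm = 0.429 nm.

0.429 nm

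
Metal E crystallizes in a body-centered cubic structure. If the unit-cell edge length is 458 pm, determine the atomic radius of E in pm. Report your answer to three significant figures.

198 pm

In a BCC lattice, atoms touch along the body diagonal, so √3·a = 4r.
r = √3·a/4 = 1.7321 × 458 / 4 = 198 pm.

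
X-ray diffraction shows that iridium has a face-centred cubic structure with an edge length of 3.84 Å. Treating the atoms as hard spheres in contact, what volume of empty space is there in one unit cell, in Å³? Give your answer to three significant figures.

14.7 Å³

In an FCC lattice atoms touch along the face diagonal, so √2·a = 4r, so r = 0.3536a = 1.358 Å.
V_cell = a³ = 56.62 Å³; V_atoms = 4 × (4/3)πr³ = 41.93 Å³.
Empty space = 56.62 − 41.93 = 14.7 Å³.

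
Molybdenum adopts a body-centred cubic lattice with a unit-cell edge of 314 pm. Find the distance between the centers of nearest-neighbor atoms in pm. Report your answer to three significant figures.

In a BCC structure, atoms touch along the body diagonal, so √3·a = 4r; the nearest-neighbor distance equals 2r = 0.8660·a.
d = 0.8660 × 314 = 272 pm.

272 pm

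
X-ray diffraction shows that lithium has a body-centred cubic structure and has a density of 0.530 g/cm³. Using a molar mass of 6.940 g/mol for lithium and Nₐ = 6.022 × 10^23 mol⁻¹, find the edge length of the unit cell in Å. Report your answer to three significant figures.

3.52 Å

With Z = 2 atoms per BCC cell, a³ = Z·M/(N_A·ρ) = 2 × 6.940 / (6.022 × 10²³ × 0.5300 g/cm³) = 4.349 × 10^-23 cm³.
a = (4.349 × 10^-23)^(1/3) = 3.517 × 10^-8 cm = 3.52 Å.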